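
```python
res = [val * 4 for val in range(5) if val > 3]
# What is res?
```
Trace:
  val=0
  val=1
  val=2
  val=3
  val=4
  res=[16]

Final answer: [16]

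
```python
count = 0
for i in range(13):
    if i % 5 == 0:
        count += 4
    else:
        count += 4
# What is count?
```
Trace:
  count=0
  count=4, i=0
  count=8, i=1
  count=12, i=2
  count=16, i=3
  count=20, i=4
  count=24, i=5
  count=28, i=6
  count=32, i=7
  count=36, i=8
  count=40, i=9
  count=44, i=10
  count=48, i=11
  count=52, i=12

Final answer: 52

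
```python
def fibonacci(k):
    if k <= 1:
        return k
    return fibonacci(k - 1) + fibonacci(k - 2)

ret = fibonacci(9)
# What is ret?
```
Call trace (a repeated sub-call is expanded the first time; later identical calls just restate its return value):
fibonacci(k=9)
  fibonacci(k=8)
    fibonacci(k=7)
      fibonacci(k=6)
        fibonacci(k=5)
          fibonacci(k=4)
            fibonacci(k=3)
              fibonacci(k=2)
                fibonacci(k=1)
                -> return 1
                fibonacci(k=0)
                -> return 0
              -> return 1
              fibonacci(k=1)
              -> return 1
            -> return 2
            fibonacci(k=2) -> return 1  (same call as traced above)
          -> return 3
          fibonacci(k=3) -> return 2  (same call as traced above)
        -> return 5
        fibonacci(k=4) -> return 3  (same call as traced above)
      -> return 8
      fibonacci(k=5) -> return 5  (same call as traced above)
    -> return 13
    fibonacci(k=6) -> return 8  (same call as traced above)
  -> return 21
  fibonacci(k=7) -> return 13  (same call as traced above)
-> return 34

Final answer: 34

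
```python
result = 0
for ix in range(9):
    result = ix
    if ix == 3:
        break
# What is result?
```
Trace:
  result=0
  result=0, ix=0
  result=1, ix=1
  result=2, ix=2
  result=3, ix=3

Final answer: 3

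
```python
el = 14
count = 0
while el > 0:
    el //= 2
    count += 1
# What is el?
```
Trace:
  el=14
  el=14, count=0
  el=7, count=1
  el=3, count=2
  el=1, count=3
  el=0, count=4

Final answer: 0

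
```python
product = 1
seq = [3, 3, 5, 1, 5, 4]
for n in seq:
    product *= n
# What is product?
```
Trace:
  product=1
  product=3, n=3
  product=9, n=3
  product=45, n=5
  product=45, n=1
  product=225, n=5
  product=900, n=4

Final answer: 900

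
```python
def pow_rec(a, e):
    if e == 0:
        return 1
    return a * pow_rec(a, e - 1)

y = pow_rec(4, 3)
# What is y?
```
Call trace:
pow_rec(a=4, e=3)
  pow_rec(a=4, e=2)
    pow_rec(a=4, e=1)
      pow_rec(a=4, e=0)
      -> return 1
    -> return 4
  -> return 16
-> return 64

Final answer: 64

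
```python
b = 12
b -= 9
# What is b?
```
Trace:
  b=12
  b=3

Final answer: 3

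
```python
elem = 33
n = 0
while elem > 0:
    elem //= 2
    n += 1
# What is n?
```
Trace:
  elem=33
  elem=33, n=0
  elem=16, n=1
  elem=8, n=2
  elem=4, n=3
  elem=2, n=4
  elem=1, n=5
  elem=0, n=6

Final answer: 6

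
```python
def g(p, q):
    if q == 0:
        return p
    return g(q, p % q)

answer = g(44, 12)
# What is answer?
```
Call trace:
g(p=44, q=12)
  g(p=12, q=8)
    g(p=8, q=4)
      g(p=4, q=0)
      -> return 4
    -> return 4
  -> return 4
-> return 4

Final answer: 4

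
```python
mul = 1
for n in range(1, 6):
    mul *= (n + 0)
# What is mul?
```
Trace:
  mul=1
  mul=1, n=1
  mul=2, n=2
  mul=6, n=3
  mul=24, n=4
  mul=120, n=5

Final answer: 120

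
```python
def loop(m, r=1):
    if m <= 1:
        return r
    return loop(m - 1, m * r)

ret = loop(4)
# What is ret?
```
Call trace:
loop(m=4, r=1)
  loop(m=3, r=4)
    loop(m=2, r=12)
      loop(m=1, r=24)
      -> return 24
    -> return 24
  -> return 24
-> return 24

Final answer: 24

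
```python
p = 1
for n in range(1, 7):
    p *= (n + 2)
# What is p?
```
Trace:
  p=1
  p=3, n=1
  p=12, n=2
  p=60, n=3
  p=360, n=4
  p=2520, n=5
  p=20160, n=6

Final answer: 20160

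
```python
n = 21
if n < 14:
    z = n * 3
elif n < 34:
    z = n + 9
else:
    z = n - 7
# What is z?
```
Trace:
  n=21
  n=21, z=30

Final answer: 30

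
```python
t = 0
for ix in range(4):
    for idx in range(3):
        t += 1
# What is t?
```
Trace:
  t=0
  t=1, ix=0, idx=0
  t=2, ix=0, idx=1
  t=3, ix=0, idx=2
  t=4, ix=1, idx=0
  t=5, ix=1, idx=1
  t=6, ix=1, idx=2
  t=7, ix=2, idx=0
  t=8, ix=2, idx=1
  t=9, ix=2, idx=2
  t=10, ix=3, idx=0
  t=11, ix=3, idx=1
  t=12, ix=3, idx=2

Final answer: 12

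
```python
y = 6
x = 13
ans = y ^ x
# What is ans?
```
Trace:
  y=6
  y=6, x=13
  y=6, x=13, ans=11

Final answer: 11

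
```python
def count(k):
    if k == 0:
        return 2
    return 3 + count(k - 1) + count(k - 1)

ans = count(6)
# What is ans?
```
Call trace (a repeated sub-call is expanded the first time; later identical calls just restate its return value):
count(k=6)
  count(k=5)
    count(k=4)
      count(k=3)
        count(k=2)
          count(k=1)
            count(k=0)
            -> return 2
            count(k=0)
            -> return 2
          -> return 7
          count(k=1) -> return 7  (same call as traced above)
        -> return 17
        count(k=2) -> return 17  (same call as traced above)
      -> return 37
      count(k=3) -> return 37  (same call as traced above)
    -> return 77
    count(k=4) -> return 77  (same call as traced above)
  -> return 157
  count(k=5) -> return 157  (same call as traced above)
-> return 317

Final answer: 317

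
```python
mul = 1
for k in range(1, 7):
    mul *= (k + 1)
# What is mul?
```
Trace:
  mul=1
  mul=2, k=1
  mul=6, k=2
  mul=24, k=3
  mul=120, k=4
  mul=720, k=5
  mul=5040, k=6

Final answer: 5040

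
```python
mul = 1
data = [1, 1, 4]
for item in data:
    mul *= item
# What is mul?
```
Trace:
  mul=1
  mul=1, item=1
  mul=1, item=1
  mul=4, item=4

Final answer: 4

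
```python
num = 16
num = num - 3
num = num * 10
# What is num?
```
Trace:
  num=16
  num=13
  num=130

Final answer: 130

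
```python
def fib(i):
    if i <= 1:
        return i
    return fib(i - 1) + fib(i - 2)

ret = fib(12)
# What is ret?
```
Call trace (a repeated sub-call is expanded the first time; later identical calls just restate its return value):
fib(i=12)
  fib(i=11)
    fib(i=10)
      fib(i=9)
        fib(i=8)
          fib(i=7)
            fib(i=6)
              fib(i=5)
                fib(i=4)
                  fib(i=3)
                    fib(i=2)
                      fib(i=1)
                      -> return 1
                      fib(i=0)
                      -> return 0
                    -> return 1
                    fib(i=1)
                    -> return 1
                  -> return 2
                  fib(i=2) -> return 1  (same call as traced above)
                -> return 3
                fib(i=3) -> return 2  (same call as traced above)
              -> return 5
              fib(i=4) -> return 3  (same call as traced above)
            -> return 8
            fib(i=5) -> return 5  (same call as traced above)
          -> return 13
          fib(i=6) -> return 8  (same call as traced above)
        -> return 21
        fib(i=7) -> return 13  (same call as traced above)
      -> return 34
      fib(i=8) -> return 21  (same call as traced above)
    -> return 55
    fib(i=9) -> return 34  (same call as traced above)
  -> return 89
  fib(i=10) -> return 55  (same call as traced above)
-> return 144

Final answer: 144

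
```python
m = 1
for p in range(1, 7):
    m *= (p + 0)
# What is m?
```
Trace:
  m=1
  m=1, p=1
  m=2, p=2
  m=6, p=3
  m=24, p=4
  m=120, p=5
  m=720, p=6

Final answer: 720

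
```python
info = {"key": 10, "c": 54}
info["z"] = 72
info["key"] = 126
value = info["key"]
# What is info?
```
Trace:
  info={'key': 10, 'c': 54}
  info={'key': 10, 'c': 54, 'z': 72}
  info={'key': 126, 'c': 54, 'z': 72}
  info={'key': 126, 'c': 54, 'z': 72}, value=126

Final answer: {'key': 126, 'c': 54, 'z': 72}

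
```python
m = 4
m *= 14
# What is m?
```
Trace:
  m=4
  m=56

Final answer: 56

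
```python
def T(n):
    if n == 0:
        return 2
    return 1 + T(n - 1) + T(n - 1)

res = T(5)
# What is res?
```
Call trace (a repeated sub-call is expanded the first time; later identical calls just restate its return value):
T(n=5)
  T(n=4)
    T(n=3)
      T(n=2)
        T(n=1)
          T(n=0)
          -> return 2
          T(n=0)
          -> return 2
        -> return 5
        T(n=1) -> return 5  (same call as traced above)
      -> return 11
      T(n=2) -> return 11  (same call as traced above)
    -> return 23
    T(n=3) -> return 23  (same call as traced above)
  -> return 47
  T(n=4) -> return 47  (same call as traced above)
-> return 95

Final answer: 95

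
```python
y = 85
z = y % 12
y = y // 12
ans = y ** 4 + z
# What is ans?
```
Trace:
  y=85
  y=85, z=1
  y=7, z=1
  y=7, z=1, ans=2402

Final answer: 2402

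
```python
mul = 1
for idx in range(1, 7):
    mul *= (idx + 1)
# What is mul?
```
Trace:
  mul=1
  mul=2, idx=1
  mul=6, idx=2
  mul=24, idx=3
  mul=120, idx=4
  mul=720, idx=5
  mul=5040, idx=6

Final answer: 5040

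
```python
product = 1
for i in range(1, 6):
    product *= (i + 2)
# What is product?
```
Trace:
  product=1
  product=3, i=1
  product=12, i=2
  product=60, i=3
  product=360, i=4
  product=2520, i=5

Final answer: 2520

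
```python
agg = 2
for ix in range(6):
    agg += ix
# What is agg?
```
Trace:
  agg=2
  agg=2, ix=0
  agg=3, ix=1
  agg=5, ix=2
  agg=8, ix=3
  agg=12, ix=4
  agg=17, ix=5

Final answer: 17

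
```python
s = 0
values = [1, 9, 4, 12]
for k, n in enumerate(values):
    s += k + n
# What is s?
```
Trace:
  s=0
  s=1, k=0, n=1
  s=11, k=1, n=9
  s=17, k=2, n=4
  s=32, k=3, n=12

Final answer: 32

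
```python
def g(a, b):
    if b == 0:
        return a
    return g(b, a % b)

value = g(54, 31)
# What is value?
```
Call trace:
g(a=54, b=31)
  g(a=31, b=23)
    g(a=23, b=8)
      g(a=8, b=7)
        g(a=7, b=1)
          g(a=1, b=0)
          -> return 1
        -> return 1
      -> return 1
    -> return 1
  -> return 1
-> return 1

Final answer: 1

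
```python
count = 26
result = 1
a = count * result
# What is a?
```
Trace:
  count=26
  count=26, result=1
  count=26, result=1, a=26

Final answer: 26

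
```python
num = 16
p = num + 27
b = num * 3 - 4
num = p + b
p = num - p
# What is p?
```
Trace:
  num=16
  num=16, p=43
  num=16, p=43, b=44
  num=87, p=43, b=44
  num=87, p=44, b=44

Final answer: 44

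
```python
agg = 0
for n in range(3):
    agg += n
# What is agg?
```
Trace:
  agg=0
  agg=0, n=0
  agg=1, n=1
  agg=3, n=2

Final answer: 3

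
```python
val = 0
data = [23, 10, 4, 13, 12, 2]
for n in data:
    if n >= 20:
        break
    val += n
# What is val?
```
Trace:
  val=0
  val=0, n=23

Final answer: 0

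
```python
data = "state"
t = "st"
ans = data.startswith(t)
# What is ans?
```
Trace:
  data='state'
  data='state', t='st'
  data='state', t='st', ans=True

Final answer: True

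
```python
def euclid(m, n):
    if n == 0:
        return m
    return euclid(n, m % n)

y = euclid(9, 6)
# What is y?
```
Call trace:
euclid(m=9, n=6)
  euclid(m=6, n=3)
    euclid(m=3, n=0)
    -> return 3
  -> return 3
-> return 3

Final answer: 3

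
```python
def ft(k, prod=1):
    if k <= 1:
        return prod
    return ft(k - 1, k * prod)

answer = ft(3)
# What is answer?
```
Call trace:
ft(k=3, prod=1)
  ft(k=2, prod=3)
    ft(k=1, prod=6)
    -> return 6
  -> return 6
-> return 6

Final answer: 6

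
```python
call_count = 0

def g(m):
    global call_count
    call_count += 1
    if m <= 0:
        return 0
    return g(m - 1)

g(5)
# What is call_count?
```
Call trace:
g(m=5)
  g(m=4)
    g(m=3)
      g(m=2)
        g(m=1)
          g(m=0)
          -> return 0
        -> return 0
      -> return 0
    -> return 0
  -> return 0
-> return 0

call_count is incremented once per call. g is entered once for each m = 5, 4, 3, 2, 1, 0 (the m <= 0 call returns without recursing), i.e. 5 + 1 calls.
call_count = 6

Final answer: 6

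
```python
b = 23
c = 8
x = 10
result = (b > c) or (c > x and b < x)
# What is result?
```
Trace:
  b=23
  b=23, c=8
  b=23, c=8, x=10
  b=23, c=8, x=10, result=True

Final answer: True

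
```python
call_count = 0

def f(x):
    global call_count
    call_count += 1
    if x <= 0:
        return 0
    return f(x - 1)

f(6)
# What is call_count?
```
Call trace:
f(x=6)
  f(x=5)
    f(x=4)
      f(x=3)
        f(x=2)
          f(x=1)
            f(x=0)
            -> return 0
          -> return 0
        -> return 0
      -> return 0
    -> return 0
  -> return 0
-> return 0

call_count is incremented once per call. f is entered once for each x = 6, 5, 4, 3, 2, 1, 0 (the x <= 0 call returns without recursing), i.e. 6 + 1 calls.
call_count = 7

Final answer: 7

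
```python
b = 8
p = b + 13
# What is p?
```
Trace:
  b=8
  b=8, p=21

Final answer: 21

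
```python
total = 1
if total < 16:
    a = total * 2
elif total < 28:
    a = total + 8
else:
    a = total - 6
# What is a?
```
Trace:
  total=1
  total=1, a=2

Final answer: 2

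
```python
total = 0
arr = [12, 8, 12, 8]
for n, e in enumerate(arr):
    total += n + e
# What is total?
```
Trace:
  total=0
  total=12, n=0, e=12
  total=21, n=1, e=8
  total=35, n=2, e=12
  total=46, n=3, e=8

Final answer: 46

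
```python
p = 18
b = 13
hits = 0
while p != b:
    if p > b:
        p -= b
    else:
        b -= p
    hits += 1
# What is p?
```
Trace:
  p=18
  p=18, b=13
  p=18, b=13, hits=0
  p=5, b=13, hits=1
  p=5, b=8, hits=2
  p=5, b=3, hits=3
  p=2, b=3, hits=4
  p=2, b=1, hits=5
  p=1, b=1, hits=6

Final answer: 1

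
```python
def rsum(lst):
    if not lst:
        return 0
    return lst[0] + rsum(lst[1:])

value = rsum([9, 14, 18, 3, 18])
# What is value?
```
Call trace:
rsum(lst=[9, 14, 18, 3, 18])
  rsum(lst=[14, 18, 3, 18])
    rsum(lst=[18, 3, 18])
      rsum(lst=[3, 18])
        rsum(lst=[18])
          rsum(lst=[])
          -> return 0
        -> return 18
      -> return 21
    -> return 39
  -> return 53
-> return 62

Final answer: 62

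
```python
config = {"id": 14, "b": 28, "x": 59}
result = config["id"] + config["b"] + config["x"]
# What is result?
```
Trace:
  config={'id': 14, 'b': 28, 'x': 59}
  config={'id': 14, 'b': 28, 'x': 59}, result=101

Final answer: 101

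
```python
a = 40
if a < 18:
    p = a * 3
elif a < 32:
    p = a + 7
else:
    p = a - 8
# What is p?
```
Trace:
  a=40
  a=40, p=32

Final answer: 32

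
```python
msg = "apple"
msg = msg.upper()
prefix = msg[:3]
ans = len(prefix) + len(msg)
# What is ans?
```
Trace:
  msg='apple'
  msg='APPLE'
  msg='APPLE', prefix='APP'
  msg='APPLE', prefix='APP', ans=8

Final answer: 8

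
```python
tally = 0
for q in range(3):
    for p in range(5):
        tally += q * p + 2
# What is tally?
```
Trace:
  tally=0
  tally=2, q=0, p=0
  tally=4, q=0, p=1
  tally=6, q=0, p=2
  tally=8, q=0, p=3
  tally=10, q=0, p=4
  tally=12, q=1, p=0
  tally=15, q=1, p=1
  tally=19, q=1, p=2
  tally=24, q=1, p=3
  tally=30, q=1, p=4
  tally=32, q=2, p=0
  tally=36, q=2, p=1
  tally=42, q=2, p=2
  tally=50, q=2, p=3
  tally=60, q=2, p=4

Final answer: 60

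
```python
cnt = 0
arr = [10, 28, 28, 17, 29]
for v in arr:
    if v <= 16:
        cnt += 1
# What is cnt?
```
Trace:
  cnt=0
  cnt=1, v=10
  cnt=1, v=28
  cnt=1, v=28
  cnt=1, v=17
  cnt=1, v=29

Final answer: 1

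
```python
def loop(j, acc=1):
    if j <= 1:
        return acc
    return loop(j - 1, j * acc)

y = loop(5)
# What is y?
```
Call trace:
loop(j=5, acc=1)
  loop(j=4, acc=5)
    loop(j=3, acc=20)
      loop(j=2, acc=60)
        loop(j=1, acc=120)
        -> return 120
      -> return 120
    -> return 120
  -> return 120
-> return 120

Final answer: 120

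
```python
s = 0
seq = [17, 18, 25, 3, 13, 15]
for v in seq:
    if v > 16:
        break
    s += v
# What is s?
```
Trace:
  s=0
  s=0, v=17

Final answer: 0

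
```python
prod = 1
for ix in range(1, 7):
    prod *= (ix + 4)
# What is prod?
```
Trace:
  prod=1
  prod=5, ix=1
  prod=30, ix=2
  prod=210, ix=3
  prod=1680, ix=4
  prod=15120, ix=5
  prod=151200, ix=6

Final answer: 151200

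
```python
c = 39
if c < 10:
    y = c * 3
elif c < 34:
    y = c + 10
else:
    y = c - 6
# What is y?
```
Trace:
  c=39
  c=39, y=33

Final answer: 33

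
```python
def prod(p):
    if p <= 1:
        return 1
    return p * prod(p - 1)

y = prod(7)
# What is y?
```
Call trace:
prod(p=7)
  prod(p=6)
    prod(p=5)
      prod(p=4)
        prod(p=3)
          prod(p=2)
            prod(p=1)
            -> return 1
          -> return 2
        -> return 6
      -> return 24
    -> return 120
  -> return 720
-> return 5040

Final answer: 5040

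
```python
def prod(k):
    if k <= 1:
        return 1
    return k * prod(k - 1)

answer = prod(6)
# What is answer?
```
Call trace:
prod(k=6)
  prod(k=5)
    prod(k=4)
      prod(k=3)
        prod(k=2)
          prod(k=1)
          -> return 1
        -> return 2
      -> return 6
    -> return 24
  -> return 120
-> return 720

Final answer: 720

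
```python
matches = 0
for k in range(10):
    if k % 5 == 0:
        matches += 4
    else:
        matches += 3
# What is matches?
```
Trace:
  matches=0
  matches=4, k=0
  matches=7, k=1
  matches=10, k=2
  matches=13, k=3
  matches=16, k=4
  matches=20, k=5
  matches=23, k=6
  matches=26, k=7
  matches=29, k=8
  matches=32, k=9

Final answer: 32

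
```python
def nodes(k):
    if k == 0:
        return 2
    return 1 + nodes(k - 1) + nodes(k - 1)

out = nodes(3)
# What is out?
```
Call trace (a repeated sub-call is expanded the first time; later identical calls just restate its return value):
nodes(k=3)
  nodes(k=2)
    nodes(k=1)
      nodes(k=0)
      -> return 2
      nodes(k=0)
      -> return 2
    -> return 5
    nodes(k=1) -> return 5  (same call as traced above)
  -> return 11
  nodes(k=2) -> return 11  (same call as traced above)
-> return 23

Final answer: 23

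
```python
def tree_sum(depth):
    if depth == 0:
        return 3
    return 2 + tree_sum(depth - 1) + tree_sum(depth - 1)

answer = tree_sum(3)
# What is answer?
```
Call trace (a repeated sub-call is expanded the first time; later identical calls just restate its return value):
tree_sum(depth=3)
  tree_sum(depth=2)
    tree_sum(depth=1)
      tree_sum(depth=0)
      -> return 3
      tree_sum(depth=0)
      -> return 3
    -> return 8
    tree_sum(depth=1) -> return 8  (same call as traced above)
  -> return 18
  tree_sum(depth=2) -> return 18  (same call as traced above)
-> return 38

Final answer: 38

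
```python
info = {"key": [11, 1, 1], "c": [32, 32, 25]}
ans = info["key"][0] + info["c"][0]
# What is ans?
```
Trace:
  info={'key': [11, 1, 1], 'c': [32, 32, 25]}
  info={'key': [11, 1, 1], 'c': [32, 32, 25]}, ans=43

Final answer: 43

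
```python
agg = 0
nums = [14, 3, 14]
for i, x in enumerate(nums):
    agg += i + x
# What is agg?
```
Trace:
  agg=0
  agg=14, i=0, x=14
  agg=18, i=1, x=3
  agg=34, i=2, x=14

Final answer: 34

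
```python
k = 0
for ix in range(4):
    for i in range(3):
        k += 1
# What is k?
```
Trace:
  k=0
  k=1, ix=0, i=0
  k=2, ix=0, i=1
  k=3, ix=0, i=2
  k=4, ix=1, i=0
  k=5, ix=1, i=1
  k=6, ix=1, i=2
  k=7, ix=2, i=0
  k=8, ix=2, i=1
  k=9, ix=2, i=2
  k=10, ix=3, i=0
  k=11, ix=3, i=1
  k=12, ix=3, i=2

Final answer: 12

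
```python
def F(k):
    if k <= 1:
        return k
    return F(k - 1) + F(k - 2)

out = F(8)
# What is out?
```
Call trace (a repeated sub-call is expanded the first time; later identical calls just restate its return value):
F(k=8)
  F(k=7)
    F(k=6)
      F(k=5)
        F(k=4)
          F(k=3)
            F(k=2)
              F(k=1)
              -> return 1
              F(k=0)
              -> return 0
            -> return 1
            F(k=1)
            -> return 1
          -> return 2
          F(k=2) -> return 1  (same call as traced above)
        -> return 3
        F(k=3) -> return 2  (same call as traced above)
      -> return 5
      F(k=4) -> return 3  (same call as traced above)
    -> return 8
    F(k=5) -> return 5  (same call as traced above)
  -> return 13
  F(k=6) -> return 8  (same call as traced above)
-> return 21

Final answer: 21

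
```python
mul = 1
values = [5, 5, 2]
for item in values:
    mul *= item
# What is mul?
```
Trace:
  mul=1
  mul=5, item=5
  mul=25, item=5
  mul=50, item=2

Final answer: 50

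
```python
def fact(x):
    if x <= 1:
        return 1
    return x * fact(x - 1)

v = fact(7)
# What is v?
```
Call trace:
fact(x=7)
  fact(x=6)
    fact(x=5)
      fact(x=4)
        fact(x=3)
          fact(x=2)
            fact(x=1)
            -> return 1
          -> return 2
        -> return 6
      -> return 24
    -> return 120
  -> return 720
-> return 5040

Final answer: 5040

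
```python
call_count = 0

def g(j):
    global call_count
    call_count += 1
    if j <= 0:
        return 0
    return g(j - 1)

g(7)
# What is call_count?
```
Call trace:
g(j=7)
  g(j=6)
    g(j=5)
      g(j=4)
        g(j=3)
          g(j=2)
            g(j=1)
              g(j=0)
              -> return 0
            -> return 0
          -> return 0
        -> return 0
      -> return 0
    -> return 0
  -> return 0
-> return 0

call_count is incremented once per call. g is entered once for each j = 7, 6, 5, 4, 3, 2, 1, 0 (the j <= 0 call returns without recursing), i.e. 7 + 1 calls.
call_count = 8

Final answer: 8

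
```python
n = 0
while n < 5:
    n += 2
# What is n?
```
Trace:
  n=0
  n=2
  n=4
  n=6

Final answer: 6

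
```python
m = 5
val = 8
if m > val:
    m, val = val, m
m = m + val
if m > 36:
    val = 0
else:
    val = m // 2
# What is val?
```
Trace:
  m=5
  m=5, val=8
  m=5, val=8
  m=13, val=8
  m=13, val=6

Final answer: 6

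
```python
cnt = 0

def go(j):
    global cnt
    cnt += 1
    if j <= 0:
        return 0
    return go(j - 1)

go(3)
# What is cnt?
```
Call trace:
go(j=3)
  go(j=2)
    go(j=1)
      go(j=0)
      -> return 0
    -> return 0
  -> return 0
-> return 0

cnt is incremented once per call. go is entered once for each j = 3, 2, 1, 0 (the j <= 0 call returns without recursing), i.e. 3 + 1 calls.
cnt = 4

Final answer: 4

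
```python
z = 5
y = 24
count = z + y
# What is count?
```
Trace:
  z=5
  z=5, y=24
  z=5, y=24, count=29

Final answer: 29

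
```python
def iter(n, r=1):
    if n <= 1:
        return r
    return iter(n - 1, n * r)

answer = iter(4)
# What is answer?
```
Call trace:
iter(n=4, r=1)
  iter(n=3, r=4)
    iter(n=2, r=12)
      iter(n=1, r=24)
      -> return 24
    -> return 24
  -> return 24
-> return 24

Final answer: 24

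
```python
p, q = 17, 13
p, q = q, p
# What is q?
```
Trace:
  p=17, q=13
  p=13, q=17

Final answer: 17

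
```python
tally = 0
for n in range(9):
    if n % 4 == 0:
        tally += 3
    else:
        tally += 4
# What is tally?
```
Trace:
  tally=0
  tally=3, n=0
  tally=7, n=1
  tally=11, n=2
  tally=15, n=3
  tally=18, n=4
  tally=22, n=5
  tally=26, n=6
  tally=30, n=7
  tally=33, n=8

Final answer: 33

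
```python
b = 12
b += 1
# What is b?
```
Trace:
  b=12
  b=13

Final answer: 13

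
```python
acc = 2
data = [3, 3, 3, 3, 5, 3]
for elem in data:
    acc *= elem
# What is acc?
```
Trace:
  acc=2
  acc=6, elem=3
  acc=18, elem=3
  acc=54, elem=3
  acc=162, elem=3
  acc=810, elem=5
  acc=2430, elem=3

Final answer: 2430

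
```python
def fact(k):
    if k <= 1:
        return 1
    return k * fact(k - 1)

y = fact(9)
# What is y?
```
Call trace:
fact(k=9)
  fact(k=8)
    fact(k=7)
      fact(k=6)
        fact(k=5)
          fact(k=4)
            fact(k=3)
              fact(k=2)
                fact(k=1)
                -> return 1
              -> return 2
            -> return 6
          -> return 24
        -> return 120
      -> return 720
    -> return 5040
  -> return 40320
-> return 362880

Final answer: 362880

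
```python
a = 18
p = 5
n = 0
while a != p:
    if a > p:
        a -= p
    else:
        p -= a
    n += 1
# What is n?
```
Trace:
  a=18
  a=18, p=5
  a=18, p=5, n=0
  a=13, p=5, n=1
  a=8, p=5, n=2
  a=3, p=5, n=3
  a=3, p=2, n=4
  a=1, p=2, n=5
  a=1, p=1, n=6

Final answer: 6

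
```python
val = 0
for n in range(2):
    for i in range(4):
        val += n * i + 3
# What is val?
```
Trace:
  val=0
  val=3, n=0, i=0
  val=6, n=0, i=1
  val=9, n=0, i=2
  val=12, n=0, i=3
  val=15, n=1, i=0
  val=19, n=1, i=1
  val=24, n=1, i=2
  val=30, n=1, i=3

Final answer: 30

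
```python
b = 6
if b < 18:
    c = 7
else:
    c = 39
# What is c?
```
Trace:
  b=6
  b=6, c=7

Final answer: 7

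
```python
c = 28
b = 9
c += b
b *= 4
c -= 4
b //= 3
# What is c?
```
Trace:
  c=28
  c=28, b=9
  c=37, b=9
  c=37, b=36
  c=33, b=36
  c=33, b=12

Final answer: 33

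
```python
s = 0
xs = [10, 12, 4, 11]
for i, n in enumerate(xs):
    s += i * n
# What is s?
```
Trace:
  s=0
  s=0, i=0, n=10
  s=12, i=1, n=12
  s=20, i=2, n=4
  s=53, i=3, n=11

Final answer: 53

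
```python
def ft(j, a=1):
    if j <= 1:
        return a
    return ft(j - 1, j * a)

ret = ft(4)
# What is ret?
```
Call trace:
ft(j=4, a=1)
  ft(j=3, a=4)
    ft(j=2, a=12)
      ft(j=1, a=24)
      -> return 24
    -> return 24
  -> return 24
-> return 24

Final answer: 24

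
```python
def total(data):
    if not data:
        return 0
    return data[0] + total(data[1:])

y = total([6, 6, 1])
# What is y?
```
Call trace:
total(data=[6, 6, 1])
  total(data=[6, 1])
    total(data=[1])
      total(data=[])
      -> return 0
    -> return 1
  -> return 7
-> return 13

Final answer: 13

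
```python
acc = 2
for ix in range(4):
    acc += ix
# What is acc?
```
Trace:
  acc=2
  acc=2, ix=0
  acc=3, ix=1
  acc=5, ix=2
  acc=8, ix=3

Final answer: 8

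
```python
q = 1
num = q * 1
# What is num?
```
Trace:
  q=1
  q=1, num=1

Final answer: 1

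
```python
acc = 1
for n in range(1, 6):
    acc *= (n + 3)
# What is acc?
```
Trace:
  acc=1
  acc=4, n=1
  acc=20, n=2
  acc=120, n=3
  acc=840, n=4
  acc=6720, n=5

Final answer: 6720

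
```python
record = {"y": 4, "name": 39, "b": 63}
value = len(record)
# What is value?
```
Trace:
  record={'y': 4, 'name': 39, 'b': 63}
  record={'y': 4, 'name': 39, 'b': 63}, value=3

Final answer: 3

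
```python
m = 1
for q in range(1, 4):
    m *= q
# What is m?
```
Trace:
  m=1
  m=1, q=1
  m=2, q=2
  m=6, q=3

Final answer: 6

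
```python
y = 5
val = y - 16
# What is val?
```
Trace:
  y=5
  y=5, val=-11

Final answer: -11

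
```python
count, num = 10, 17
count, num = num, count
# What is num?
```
Trace:
  count=10, num=17
  count=17, num=10

Final answer: 10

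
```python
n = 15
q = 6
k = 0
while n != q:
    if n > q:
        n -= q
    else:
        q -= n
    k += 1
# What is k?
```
Trace:
  n=15
  n=15, q=6
  n=15, q=6, k=0
  n=9, q=6, k=1
  n=3, q=6, k=2
  n=3, q=3, k=3

Final answer: 3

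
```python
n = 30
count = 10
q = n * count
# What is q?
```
Trace:
  n=30
  n=30, count=10
  n=30, count=10, q=300

Final answer: 300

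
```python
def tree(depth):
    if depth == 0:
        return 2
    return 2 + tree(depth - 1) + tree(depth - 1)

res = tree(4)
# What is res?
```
Call trace (a repeated sub-call is expanded the first time; later identical calls just restate its return value):
tree(depth=4)
  tree(depth=3)
    tree(depth=2)
      tree(depth=1)
        tree(depth=0)
        -> return 2
        tree(depth=0)
        -> return 2
      -> return 6
      tree(depth=1) -> return 6  (same call as traced above)
    -> return 14
    tree(depth=2) -> return 14  (same call as traced above)
  -> return 30
  tree(depth=3) -> return 30  (same call as traced above)
-> return 62

Final answer: 62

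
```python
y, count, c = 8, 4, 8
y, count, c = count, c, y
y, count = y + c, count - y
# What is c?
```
Trace:
  y=8, count=4, c=8
  y=4, count=8, c=8
  y=12, count=4, c=8

Final answer: 8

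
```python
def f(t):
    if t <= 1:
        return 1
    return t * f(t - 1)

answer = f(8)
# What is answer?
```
Call trace:
f(t=8)
  f(t=7)
    f(t=6)
      f(t=5)
        f(t=4)
          f(t=3)
            f(t=2)
              f(t=1)
              -> return 1
            -> return 2
          -> return 6
        -> return 24
      -> return 120
    -> return 720
  -> return 5040
-> return 40320

Final answer: 40320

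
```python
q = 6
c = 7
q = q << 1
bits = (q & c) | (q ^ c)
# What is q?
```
Trace:
  q=6
  q=6, c=7
  q=12, c=7
  q=12, c=7, bits=15

Final answer: 12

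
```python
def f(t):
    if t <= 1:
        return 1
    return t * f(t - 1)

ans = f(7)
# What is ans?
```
Call trace:
f(t=7)
  f(t=6)
    f(t=5)
      f(t=4)
        f(t=3)
          f(t=2)
            f(t=1)
            -> return 1
          -> return 2
        -> return 6
      -> return 24
    -> return 120
  -> return 720
-> return 5040

Final answer: 5040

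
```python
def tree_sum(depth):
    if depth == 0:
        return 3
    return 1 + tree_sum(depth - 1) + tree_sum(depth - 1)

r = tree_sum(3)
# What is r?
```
Call trace (a repeated sub-call is expanded the first time; later identical calls just restate its return value):
tree_sum(depth=3)
  tree_sum(depth=2)
    tree_sum(depth=1)
      tree_sum(depth=0)
      -> return 3
      tree_sum(depth=0)
      -> return 3
    -> return 7
    tree_sum(depth=1) -> return 7  (same call as traced above)
  -> return 15
  tree_sum(depth=2) -> return 15  (same call as traced above)
-> return 31

Final answer: 31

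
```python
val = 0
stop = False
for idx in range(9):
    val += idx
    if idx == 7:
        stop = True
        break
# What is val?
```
Trace:
  val=0
  val=0, stop=False
  val=0, stop=False, idx=0
  val=1, stop=False, idx=1
  val=3, stop=False, idx=2
  val=6, stop=False, idx=3
  val=10, stop=False, idx=4
  val=15, stop=False, idx=5
  val=21, stop=False, idx=6
  val=28, stop=True, idx=7

Final answer: 28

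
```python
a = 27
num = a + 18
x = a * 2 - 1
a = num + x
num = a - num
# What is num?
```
Trace:
  a=27
  a=27, num=45
  a=27, num=45, x=53
  a=98, num=45, x=53
  a=98, num=53, x=53

Final answer: 53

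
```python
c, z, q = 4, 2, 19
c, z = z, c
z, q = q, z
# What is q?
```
Trace:
  c=4, z=2, q=19
  c=2, z=4, q=19
  c=2, z=19, q=4

Final answer: 4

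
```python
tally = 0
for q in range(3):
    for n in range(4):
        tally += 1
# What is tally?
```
Trace:
  tally=0
  tally=1, q=0, n=0
  tally=2, q=0, n=1
  tally=3, q=0, n=2
  tally=4, q=0, n=3
  tally=5, q=1, n=0
  tally=6, q=1, n=1
  tally=7, q=1, n=2
  tally=8, q=1, n=3
  tally=9, q=2, n=0
  tally=10, q=2, n=1
  tally=11, q=2, n=2
  tally=12, q=2, n=3

Final answer: 12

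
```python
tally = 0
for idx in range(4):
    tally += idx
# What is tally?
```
Trace:
  tally=0
  tally=0, idx=0
  tally=1, idx=1
  tally=3, idx=2
  tally=6, idx=3

Final answer: 6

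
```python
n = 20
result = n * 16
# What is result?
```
Trace:
  n=20
  n=20, result=320

Final answer: 320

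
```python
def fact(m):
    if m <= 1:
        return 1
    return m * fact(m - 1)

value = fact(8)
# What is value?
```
Call trace:
fact(m=8)
  fact(m=7)
    fact(m=6)
      fact(m=5)
        fact(m=4)
          fact(m=3)
            fact(m=2)
              fact(m=1)
              -> return 1
            -> return 2
          -> return 6
        -> return 24
      -> return 120
    -> return 720
  -> return 5040
-> return 40320

Final answer: 40320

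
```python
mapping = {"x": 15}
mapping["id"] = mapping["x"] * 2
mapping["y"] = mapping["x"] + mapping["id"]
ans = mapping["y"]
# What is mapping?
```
Trace:
  mapping={'x': 15}
  mapping={'x': 15, 'id': 30}
  mapping={'x': 15, 'id': 30, 'y': 45}
  mapping={'x': 15, 'id': 30, 'y': 45}, ans=45

Final answer: {'x': 15, 'id': 30, 'y': 45}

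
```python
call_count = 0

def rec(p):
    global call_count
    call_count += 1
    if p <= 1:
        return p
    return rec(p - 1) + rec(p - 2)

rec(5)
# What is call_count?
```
Call trace (a repeated sub-call is expanded the first time; later identical calls just restate its return value):
rec(p=5)
  rec(p=4)
    rec(p=3)
      rec(p=2)
        rec(p=1)
        -> return 1
        rec(p=0)
        -> return 0
      -> return 1
      rec(p=1)
      -> return 1
    -> return 2
    rec(p=2) -> return 1  (same call as traced above)
  -> return 3
  rec(p=3) -> return 2  (same call as traced above)
-> return 5

call_count is incremented once per call, so count the calls in each subtree. Let C(p) = number of calls made by rec(p).
C(0) = C(1) = 1 (base case, no recursion); C(p) = 1 + C(p - 1) + C(p - 2) otherwise.
C(2) = 1 + C(1) + C(0) = 1 + 1 + 1 = 3
C(3) = 1 + C(2) + C(1) = 1 + 3 + 1 = 5
C(4) = 1 + C(3) + C(2) = 1 + 5 + 3 = 9
C(5) = 1 + C(4) + C(3) = 1 + 9 + 5 = 15
call_count = C(5) = 15

Final answer: 15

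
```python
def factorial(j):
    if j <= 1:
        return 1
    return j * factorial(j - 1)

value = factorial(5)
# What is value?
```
Call trace:
factorial(j=5)
  factorial(j=4)
    factorial(j=3)
      factorial(j=2)
        factorial(j=1)
        -> return 1
      -> return 2
    -> return 6
  -> return 24
-> return 120

Final answer: 120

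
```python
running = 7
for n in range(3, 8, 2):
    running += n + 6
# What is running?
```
Trace:
  running=7
  running=16, n=3
  running=27, n=5
  running=40, n=7

Final answer: 40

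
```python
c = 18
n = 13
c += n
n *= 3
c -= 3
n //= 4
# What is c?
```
Trace:
  c=18
  c=18, n=13
  c=31, n=13
  c=31, n=39
  c=28, n=39
  c=28, n=9

Final answer: 28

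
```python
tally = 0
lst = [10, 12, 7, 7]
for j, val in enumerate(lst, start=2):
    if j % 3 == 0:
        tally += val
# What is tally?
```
Trace:
  tally=0
  tally=0, j=2, val=10
  tally=12, j=3, val=12
  tally=12, j=4, val=7
  tally=12, j=5, val=7

Final answer: 12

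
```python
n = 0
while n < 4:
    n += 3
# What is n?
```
Trace:
  n=0
  n=3
  n=6

Final answer: 6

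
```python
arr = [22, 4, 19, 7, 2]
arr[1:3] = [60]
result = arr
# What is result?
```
Trace:
  arr=[22, 4, 19, 7, 2]
  arr=[22, 60, 7, 2]
  arr=[22, 60, 7, 2], result=[22, 60, 7, 2]

Final answer: [22, 60, 7, 2]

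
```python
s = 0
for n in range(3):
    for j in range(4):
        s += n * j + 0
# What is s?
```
Trace:
  s=0
  s=0, n=0, j=0
  s=0, n=0, j=1
  s=0, n=0, j=2
  s=0, n=0, j=3
  s=0, n=1, j=0
  s=1, n=1, j=1
  s=3, n=1, j=2
  s=6, n=1, j=3
  s=6, n=2, j=0
  s=8, n=2, j=1
  s=12, n=2, j=2
  s=18, n=2, j=3

Final answer: 18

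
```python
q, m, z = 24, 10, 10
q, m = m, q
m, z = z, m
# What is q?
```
Trace:
  q=24, m=10, z=10
  q=10, m=24, z=10
  q=10, m=10, z=24

Final answer: 10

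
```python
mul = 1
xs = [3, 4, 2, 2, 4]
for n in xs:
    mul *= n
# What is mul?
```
Trace:
  mul=1
  mul=3, n=3
  mul=12, n=4
  mul=24, n=2
  mul=48, n=2
  mul=192, n=4

Final answer: 192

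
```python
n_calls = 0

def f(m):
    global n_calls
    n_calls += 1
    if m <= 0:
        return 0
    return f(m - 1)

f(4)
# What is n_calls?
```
Call trace:
f(m=4)
  f(m=3)
    f(m=2)
      f(m=1)
        f(m=0)
        -> return 0
      -> return 0
    -> return 0
  -> return 0
-> return 0

n_calls is incremented once per call. f is entered once for each m = 4, 3, 2, 1, 0 (the m <= 0 call returns without recursing), i.e. 4 + 1 calls.
n_calls = 5

Final answer: 5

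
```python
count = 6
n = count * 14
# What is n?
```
Trace:
  count=6
  count=6, n=84

Final answer: 84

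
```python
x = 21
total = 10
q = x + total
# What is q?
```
Trace:
  x=21
  x=21, total=10
  x=21, total=10, q=31

Final answer: 31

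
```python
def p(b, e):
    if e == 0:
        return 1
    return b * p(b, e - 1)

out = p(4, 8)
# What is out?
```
Call trace:
p(b=4, e=8)
  p(b=4, e=7)
    p(b=4, e=6)
      p(b=4, e=5)
        p(b=4, e=4)
          p(b=4, e=3)
            p(b=4, e=2)
              p(b=4, e=1)
                p(b=4, e=0)
                -> return 1
              -> return 4
            -> return 16
          -> return 64
        -> return 256
      -> return 1024
    -> return 4096
  -> return 16384
-> return 65536

Final answer: 65536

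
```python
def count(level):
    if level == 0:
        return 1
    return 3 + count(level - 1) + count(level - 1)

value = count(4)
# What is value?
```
Call trace (a repeated sub-call is expanded the first time; later identical calls just restate its return value):
count(level=4)
  count(level=3)
    count(level=2)
      count(level=1)
        count(level=0)
        -> return 1
        count(level=0)
        -> return 1
      -> return 5
      count(level=1) -> return 5  (same call as traced above)
    -> return 13
    count(level=2) -> return 13  (same call as traced above)
  -> return 29
  count(level=3) -> return 29  (same call as traced above)
-> return 61

Final answer: 61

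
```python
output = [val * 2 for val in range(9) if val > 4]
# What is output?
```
Trace:
  val=0
  val=1
  val=2
  val=3
  val=4
  val=5
  val=6
  val=7
  val=8
  output=[10, 12, 14, 16]

Final answer: [10, 12, 14, 16]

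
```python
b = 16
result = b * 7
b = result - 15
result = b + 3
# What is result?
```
Trace:
  b=16
  b=16, result=112
  b=97, result=112
  b=97, result=100

Final answer: 100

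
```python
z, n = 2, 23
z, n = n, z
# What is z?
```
Trace:
  z=2, n=23
  z=23, n=2

Final answer: 23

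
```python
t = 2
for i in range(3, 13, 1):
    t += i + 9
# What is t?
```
Trace:
  t=2
  t=14, i=3
  t=27, i=4
  t=41, i=5
  t=56, i=6
  t=72, i=7
  t=89, i=8
  t=107, i=9
  t=126, i=10
  t=146, i=11
  t=167, i=12

Final answer: 167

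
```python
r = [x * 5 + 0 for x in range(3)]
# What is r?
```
Trace:
  x=0
  x=1
  x=2
  r=[0, 5, 10]

Final answer: [0, 5, 10]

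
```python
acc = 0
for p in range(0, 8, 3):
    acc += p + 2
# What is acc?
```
Trace:
  acc=0
  acc=2, p=0
  acc=7, p=3
  acc=15, p=6

Final answer: 15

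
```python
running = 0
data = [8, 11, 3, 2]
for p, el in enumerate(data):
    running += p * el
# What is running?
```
Trace:
  running=0
  running=0, p=0, el=8
  running=11, p=1, el=11
  running=17, p=2, el=3
  running=23, p=3, el=2

Final answer: 23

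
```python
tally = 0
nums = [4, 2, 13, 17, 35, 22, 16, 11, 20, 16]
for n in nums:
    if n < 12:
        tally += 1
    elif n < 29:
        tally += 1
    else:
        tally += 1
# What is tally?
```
Trace:
  tally=0
  tally=1, n=4
  tally=2, n=2
  tally=3, n=13
  tally=4, n=17
  tally=5, n=35
  tally=6, n=22
  tally=7, n=16
  tally=8, n=11
  tally=9, n=20
  tally=10, n=16

Final answer: 10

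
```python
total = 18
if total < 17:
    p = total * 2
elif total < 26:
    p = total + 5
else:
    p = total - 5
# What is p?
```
Trace:
  total=18
  total=18, p=23

Final answer: 23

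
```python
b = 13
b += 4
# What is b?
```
Trace:
  b=13
  b=17

Final answer: 17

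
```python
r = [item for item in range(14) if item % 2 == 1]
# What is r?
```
Trace:
  item=0
  item=1
  item=2
  item=3
  item=4
  item=5
  item=6
  item=7
  item=8
  item=9
  item=10
  item=11
  item=12
  item=13
  r=[1, 3, 5, 7, 9, 11, 13]

Final answer: [1, 3, 5, 7, 9, 11, 13]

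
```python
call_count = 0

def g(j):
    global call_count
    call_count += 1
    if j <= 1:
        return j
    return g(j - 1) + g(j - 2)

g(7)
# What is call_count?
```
Call trace (a repeated sub-call is expanded the first time; later identical calls just restate its return value):
g(j=7)
  g(j=6)
    g(j=5)
      g(j=4)
        g(j=3)
          g(j=2)
            g(j=1)
            -> return 1
            g(j=0)
            -> return 0
          -> return 1
          g(j=1)
          -> return 1
        -> return 2
        g(j=2) -> return 1  (same call as traced above)
      -> return 3
      g(j=3) -> return 2  (same call as traced above)
    -> return 5
    g(j=4) -> return 3  (same call as traced above)
  -> return 8
  g(j=5) -> return 5  (same call as traced above)
-> return 13

call_count is incremented once per call, so count the calls in each subtree. Let C(j) = number of calls made by g(j).
C(0) = C(1) = 1 (base case, no recursion); C(j) = 1 + C(j - 1) + C(j - 2) otherwise.
C(2) = 1 + C(1) + C(0) = 1 + 1 + 1 = 3
C(3) = 1 + C(2) + C(1) = 1 + 3 + 1 = 5
C(4) = 1 + C(3) + C(2) = 1 + 5 + 3 = 9
C(5) = 1 + C(4) + C(3) = 1 + 9 + 5 = 15
C(6) = 1 + C(5) + C(4) = 1 + 15 + 9 = 25
C(7) = 1 + C(6) + C(5) = 1 + 25 + 15 = 41
call_count = C(7) = 41

Final answer: 41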